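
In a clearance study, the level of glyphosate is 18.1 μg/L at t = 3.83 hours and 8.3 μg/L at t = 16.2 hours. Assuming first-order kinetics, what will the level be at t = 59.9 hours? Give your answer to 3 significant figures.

Over Δt = 16.2 − 3.83 = 12.37 hours, the level fell by a factor of 18.1/8.3 ≈ 2.1807.
n = log₂(2.1807) ≈ 1.1248 half-lives, so t½ = 12.37/1.1248 ≈ 10.997 hours.
From t = 16.2 to t = 59.9: 8.3 × (1/2)^((59.9−16.2)/10.997) ≈ 0.52831 μg/L.

0.528 μg/L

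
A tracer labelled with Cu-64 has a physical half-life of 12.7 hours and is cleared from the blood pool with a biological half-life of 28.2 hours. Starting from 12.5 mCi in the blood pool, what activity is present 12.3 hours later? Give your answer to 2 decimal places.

1/t_eff = 1/t_phys + 1/t_biol = 1/12.7 + 1/28.2 = 0.1142 per hour.
t_eff = 12.7 × 28.2 / (12.7 + 28.2) ≈ 8.7565 hours.
Remaining = 12.5 × (1/2)^(12.3/8.7565) = 12.5 × (1/2)^1.4047 ≈ 4.7213 mCi.

4.72 mCi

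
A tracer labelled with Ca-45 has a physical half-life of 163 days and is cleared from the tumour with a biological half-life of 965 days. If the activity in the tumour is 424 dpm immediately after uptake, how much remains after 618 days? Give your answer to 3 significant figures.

19.6 dpm

1/t_eff = 1/t_phys + 1/t_biol = 1/163 + 1/965 = 0.0071712 per day.
t_eff = 163 × 965 / (163 + 965) ≈ 139.45 days.
Remaining = 424 × (1/2)^(618/139.45) = 424 × (1/2)^4.4318 ≈ 19.645 dpm.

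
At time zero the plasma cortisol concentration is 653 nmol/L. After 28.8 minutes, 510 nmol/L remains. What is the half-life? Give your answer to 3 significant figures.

A/A₀ = 510/653 ≈ 0.78101.
n = log₂(1.2804) ≈ 0.35659 half-lives elapsed in 28.8 minutes.
t½ = 28.8/0.35659 ≈ 80.766 minutes.

80.8 minutes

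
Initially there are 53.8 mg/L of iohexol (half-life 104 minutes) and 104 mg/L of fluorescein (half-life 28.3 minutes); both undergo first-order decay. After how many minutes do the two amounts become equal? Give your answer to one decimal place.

Set 53.8·(1/2)^(t/104) = 104·(1/2)^(t/28.3).
Taking log₂: log₂(53.8/104) = t·(1/104 − 1/28.3).
log₂(0.51731) = -0.95091; 1/104 − 1/28.3 = -0.02572.
t = -0.95091 / -0.02572 ≈ 36.971 minutes.

37.0 minutes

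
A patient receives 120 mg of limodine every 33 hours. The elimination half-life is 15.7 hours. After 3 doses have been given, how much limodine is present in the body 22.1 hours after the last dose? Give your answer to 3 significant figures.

The 3 doses were given 88.1, 55.1, 22.1 hours ago.
Total = 120·(1/2)^(88.1/15.7) + 120·(1/2)^(55.1/15.7) + 120·(1/2)^(22.1/15.7)
      = 2.4545 + 10.537 + 45.231 ≈ 58.222 mg.

58.2 mg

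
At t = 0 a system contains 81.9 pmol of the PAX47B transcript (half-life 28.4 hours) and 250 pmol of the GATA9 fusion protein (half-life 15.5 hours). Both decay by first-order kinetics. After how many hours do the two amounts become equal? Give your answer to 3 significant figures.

Set 81.9·(1/2)^(t/28.4) = 250·(1/2)^(t/15.5).
Taking log₂: log₂(81.9/250) = t·(1/28.4 − 1/15.5).
log₂(0.3276) = -1.61; 1/28.4 − 1/15.5 = -0.029305.
t = -1.61 / -0.029305 ≈ 54.939 hours.

54.9 hours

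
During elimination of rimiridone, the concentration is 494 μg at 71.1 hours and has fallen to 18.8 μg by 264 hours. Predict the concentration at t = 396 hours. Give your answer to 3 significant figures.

Over Δt = 264 − 71.1 = 192.9 hours, the level fell by a factor of 494/18.8 ≈ 26.277.
n = log₂(26.277) ≈ 4.7157 half-lives, so t½ = 192.9/4.7157 ≈ 40.906 hours.
From t = 264 to t = 396: 18.8 × (1/2)^((396−264)/40.906) ≈ 2.008 μg.

2.01 μg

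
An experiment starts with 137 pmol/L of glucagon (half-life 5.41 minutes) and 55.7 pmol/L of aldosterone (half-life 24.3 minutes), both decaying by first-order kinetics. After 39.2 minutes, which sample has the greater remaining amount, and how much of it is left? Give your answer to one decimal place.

aldosterone, 18.2 pmol/L

glucagon: 137 × (1/2)^7.2458 ≈ 0.90262 pmol/L.
aldosterone: 55.7 × (1/2)^1.6132 ≈ 18.207 pmol/L.
Aldosterone has more remaining, at ≈ 18.207 pmol/L.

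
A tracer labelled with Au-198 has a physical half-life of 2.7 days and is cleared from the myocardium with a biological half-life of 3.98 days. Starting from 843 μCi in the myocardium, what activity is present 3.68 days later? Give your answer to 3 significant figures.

1/t_eff = 1/t_phys + 1/t_biol = 1/2.7 + 1/3.98 = 0.62163 per day.
t_eff = 2.7 × 3.98 / (2.7 + 3.98) ≈ 1.6087 days.
Remaining = 843 × (1/2)^(3.68/1.6087) = 843 × (1/2)^2.2876 ≈ 172.66 μCi.

173 μCi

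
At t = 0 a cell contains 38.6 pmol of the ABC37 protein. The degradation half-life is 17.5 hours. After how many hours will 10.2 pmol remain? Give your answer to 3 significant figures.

33.6 hours

Fraction remaining = 10.2/38.6 ≈ 0.26425.
n = log₂(38.6/10.2) = ln(3.7843)/ln 2 ≈ 1.92 half-lives.
t = n × t½ = 1.92 × 17.5 ≈ 33.601 hours.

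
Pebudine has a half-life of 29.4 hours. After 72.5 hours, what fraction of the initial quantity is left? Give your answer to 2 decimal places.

n = 72.5/29.4 ≈ 2.466 half-lives.
Fraction remaining = (1/2)^2.466 ≈ 0.18099.

0.18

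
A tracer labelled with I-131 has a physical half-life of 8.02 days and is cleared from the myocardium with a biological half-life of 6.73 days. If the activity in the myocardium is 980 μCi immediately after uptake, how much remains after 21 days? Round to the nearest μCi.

18 μCi

1/t_eff = 1/t_phys + 1/t_biol = 1/8.02 + 1/6.73 = 0.27328 per day.
t_eff = 8.02 × 6.73 / (8.02 + 6.73) ≈ 3.6593 days.
Remaining = 980 × (1/2)^(21/3.6593) = 980 × (1/2)^5.7388 ≈ 18.352 μCi.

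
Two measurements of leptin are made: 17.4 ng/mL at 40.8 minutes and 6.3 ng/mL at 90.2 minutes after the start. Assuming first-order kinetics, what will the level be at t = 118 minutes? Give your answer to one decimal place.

Over Δt = 90.2 − 40.8 = 49.4 minutes, the level fell by a factor of 17.4/6.3 ≈ 2.7619.
n = log₂(2.7619) ≈ 1.4657 half-lives, so t½ = 49.4/1.4657 ≈ 33.705 minutes.
From t = 90.2 to t = 118: 6.3 × (1/2)^((118−90.2)/33.705) ≈ 3.5567 ng/mL.

3.6 ng/mL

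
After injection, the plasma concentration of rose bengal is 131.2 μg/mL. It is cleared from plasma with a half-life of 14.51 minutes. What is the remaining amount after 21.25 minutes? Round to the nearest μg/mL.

48 μg/mL

Number of half-lives: n = 21.25/14.51 ≈ 1.4645.
Remaining = 131.2 × (1/2)^1.4645 = 131.2 × 0.36236 ≈ 47.542 μg/mL.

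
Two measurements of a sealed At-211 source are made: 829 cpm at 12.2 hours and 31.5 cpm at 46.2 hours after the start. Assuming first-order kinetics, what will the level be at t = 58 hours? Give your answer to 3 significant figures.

10.1 cpm

Over Δt = 46.2 − 12.2 = 34 hours, the level fell by a factor of 829/31.5 ≈ 26.317.
n = log₂(26.317) ≈ 4.7179 half-lives, so t½ = 34/4.7179 ≈ 7.2065 hours.
From t = 46.2 to t = 58: 31.5 × (1/2)^((58−46.2)/7.2065) ≈ 10.125 cpm.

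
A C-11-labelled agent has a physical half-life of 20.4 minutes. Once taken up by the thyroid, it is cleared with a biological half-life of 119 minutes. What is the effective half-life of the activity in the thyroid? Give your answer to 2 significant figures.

17 minutes

1/t_eff = 1/t_phys + 1/t_biol = 1/20.4 + 1/119 = 0.057423 per minute.
t_eff = 20.4 × 119 / (20.4 + 119) ≈ 17.415 minutes.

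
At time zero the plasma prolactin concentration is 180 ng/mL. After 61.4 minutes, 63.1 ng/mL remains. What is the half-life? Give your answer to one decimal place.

40.6 minutes

A/A₀ = 63.1/180 ≈ 0.35056.
n = log₂(2.8526) ≈ 1.5123 half-lives elapsed in 61.4 minutes.
t½ = 61.4/1.5123 ≈ 40.601 minutes.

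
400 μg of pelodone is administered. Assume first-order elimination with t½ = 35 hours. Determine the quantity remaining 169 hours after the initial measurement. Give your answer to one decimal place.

Number of half-lives: n = 169/35 ≈ 4.8286.
Remaining = 400 × (1/2)^4.8286 = 400 × 0.035193 ≈ 14.077 μg.

14.1 μg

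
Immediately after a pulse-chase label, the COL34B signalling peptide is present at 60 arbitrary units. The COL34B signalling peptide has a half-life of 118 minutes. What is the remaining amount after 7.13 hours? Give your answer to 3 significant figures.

4.86 arbitrary units

Convert the elapsed time: 7.13 hours = 427.8 minutes.
Number of half-lives: n = 427.8/118 ≈ 3.6254.
Remaining = 60 × (1/2)^3.6254 = 60 × 0.081029 ≈ 4.8617 arbitrary units.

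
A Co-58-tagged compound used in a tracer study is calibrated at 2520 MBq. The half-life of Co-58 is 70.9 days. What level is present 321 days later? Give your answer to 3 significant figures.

109 MBq

Number of half-lives: n = 321/70.9 ≈ 4.5275.
Remaining = 2520 × (1/2)^4.5275 = 2520 × 0.04336 ≈ 109.27 MBq.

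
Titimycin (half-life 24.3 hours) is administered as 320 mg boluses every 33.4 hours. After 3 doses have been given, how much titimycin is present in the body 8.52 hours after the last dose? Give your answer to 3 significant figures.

385 mg

The 3 doses were given 75.32, 41.92, 8.52 hours ago.
Total = 320·(1/2)^(75.32/24.3) + 320·(1/2)^(41.92/24.3) + 320·(1/2)^(8.52/24.3)
      = 37.332 + 96.793 + 250.96 ≈ 385.08 mg.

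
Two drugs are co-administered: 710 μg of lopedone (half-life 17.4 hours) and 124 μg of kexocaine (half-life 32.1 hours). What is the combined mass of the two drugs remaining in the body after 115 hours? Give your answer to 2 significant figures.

18 μg

lopedone: 710 × (1/2)^(115/17.4) = 710 × (1/2)^6.6092 ≈ 7.2726 μg.
kexocaine: 124 × (1/2)^(115/32.1) = 124 × (1/2)^3.5826 ≈ 10.351 μg.
Total = 7.2726 + 10.351 ≈ 17.623 μg.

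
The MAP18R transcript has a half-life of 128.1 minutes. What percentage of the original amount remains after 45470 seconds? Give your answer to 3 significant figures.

45470 seconds = 757.833 minutes.
n = 757.833/128.1 ≈ 5.916 half-lives.
Fraction remaining = (1/2)^5.916 ≈ 0.016562, i.e. 1.6562%.

1.66%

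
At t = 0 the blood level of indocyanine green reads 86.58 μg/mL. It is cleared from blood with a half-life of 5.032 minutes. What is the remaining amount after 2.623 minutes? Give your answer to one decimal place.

60.3 μg/mL

Number of half-lives: n = 2.623/5.032 ≈ 0.52126.
Remaining = 86.58 × (1/2)^0.52126 = 86.58 × 0.69676 ≈ 60.326 μg/mL.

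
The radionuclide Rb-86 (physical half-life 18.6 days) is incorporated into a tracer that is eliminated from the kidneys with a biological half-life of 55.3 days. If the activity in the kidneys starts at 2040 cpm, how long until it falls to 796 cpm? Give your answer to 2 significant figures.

19 days

1/t_eff = 1/t_phys + 1/t_biol = 1/18.6 + 1/55.3 = 0.071847 per day.
t_eff = 18.6 × 55.3 / (18.6 + 55.3) ≈ 13.919 days.
n = log₂(2040/796) ≈ 1.3577; t = 1.3577 × 13.919 ≈ 18.898 days.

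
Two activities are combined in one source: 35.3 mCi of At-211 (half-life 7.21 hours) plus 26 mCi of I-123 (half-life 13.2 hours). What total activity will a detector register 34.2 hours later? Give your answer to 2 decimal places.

At-211: 35.3 × (1/2)^(34.2/7.21) = 35.3 × (1/2)^4.7434 ≈ 1.3178 mCi.
I-123: 26 × (1/2)^(34.2/13.2) = 26 × (1/2)^2.5909 ≈ 4.3155 mCi.
Total = 1.3178 + 4.3155 ≈ 5.6334 mCi.

5.63 mCi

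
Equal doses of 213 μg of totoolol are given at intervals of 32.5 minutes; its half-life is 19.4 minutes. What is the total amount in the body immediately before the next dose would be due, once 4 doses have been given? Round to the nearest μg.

96 μg

The 4 doses were given 130, 97.5, 65, 32.5 minutes ago.
Total = 213·(1/2)^(130/19.4) + 213·(1/2)^(97.5/19.4) + 213·(1/2)^(65/19.4) + 213·(1/2)^(32.5/19.4)
      = 2.0472 + 6.5384 + 20.882 + 66.692 ≈ 96.16 μg.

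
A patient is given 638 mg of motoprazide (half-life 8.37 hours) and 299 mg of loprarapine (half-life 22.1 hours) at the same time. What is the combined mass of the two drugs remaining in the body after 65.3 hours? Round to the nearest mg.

motoprazide: 638 × (1/2)^(65.3/8.37) = 638 × (1/2)^7.8017 ≈ 2.8595 mg.
loprarapine: 299 × (1/2)^(65.3/22.1) = 299 × (1/2)^2.9548 ≈ 38.566 mg.
Total = 2.8595 + 38.566 ≈ 41.425 mg.

41 mg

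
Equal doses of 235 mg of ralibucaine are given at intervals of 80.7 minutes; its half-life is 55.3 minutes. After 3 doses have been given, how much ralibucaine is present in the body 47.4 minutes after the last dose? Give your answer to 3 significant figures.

The 3 doses were given 208.8, 128.1, 47.4 minutes ago.
Total = 235·(1/2)^(208.8/55.3) + 235·(1/2)^(128.1/55.3) + 235·(1/2)^(47.4/55.3)
      = 17.157 + 47.179 + 129.73 ≈ 194.07 mg.

194 mg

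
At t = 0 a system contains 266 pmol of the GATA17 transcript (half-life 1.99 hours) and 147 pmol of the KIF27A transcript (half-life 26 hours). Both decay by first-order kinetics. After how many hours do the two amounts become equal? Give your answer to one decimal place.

1.8 hours

Set 266·(1/2)^(t/1.99) = 147·(1/2)^(t/26).
Taking log₂: log₂(266/147) = t·(1/1.99 − 1/26).
log₂(1.8095) = 0.85561; 1/1.99 − 1/26 = 0.46405.
t = 0.85561 / 0.46405 ≈ 1.8438 hours.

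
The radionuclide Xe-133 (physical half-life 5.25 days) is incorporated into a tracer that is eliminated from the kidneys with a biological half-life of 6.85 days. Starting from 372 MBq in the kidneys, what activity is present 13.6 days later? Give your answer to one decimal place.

1/t_eff = 1/t_phys + 1/t_biol = 1/5.25 + 1/6.85 = 0.33646 per day.
t_eff = 5.25 × 6.85 / (5.25 + 6.85) ≈ 2.9721 days.
Remaining = 372 × (1/2)^(13.6/2.9721) = 372 × (1/2)^4.5759 ≈ 15.598 MBq.

15.6 MBq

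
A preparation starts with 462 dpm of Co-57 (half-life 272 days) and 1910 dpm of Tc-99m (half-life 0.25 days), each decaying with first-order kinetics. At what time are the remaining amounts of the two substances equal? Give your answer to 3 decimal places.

0.512 days

Set 462·(1/2)^(t/272) = 1910·(1/2)^(t/0.25).
Taking log₂: log₂(462/1910) = t·(1/272 − 1/0.25).
log₂(0.24188) = -2.0476; 1/272 − 1/0.25 = -3.9963.
t = -2.0476 / -3.9963 ≈ 0.51237 days.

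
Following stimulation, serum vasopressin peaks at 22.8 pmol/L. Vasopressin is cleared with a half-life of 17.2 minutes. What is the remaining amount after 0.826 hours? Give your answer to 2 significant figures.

Convert the elapsed time: 0.826 hours = 49.56 minutes.
Number of half-lives: n = 49.56/17.2 ≈ 2.8814.
Remaining = 22.8 × (1/2)^2.8814 = 22.8 × 0.13571 ≈ 3.0942 pmol/L.

3.1 pmol/L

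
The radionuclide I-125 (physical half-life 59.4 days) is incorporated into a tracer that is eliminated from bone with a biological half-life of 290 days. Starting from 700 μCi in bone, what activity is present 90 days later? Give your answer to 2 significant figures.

200 μCi

1/t_eff = 1/t_phys + 1/t_biol = 1/59.4 + 1/290 = 0.020283 per day.
t_eff = 59.4 × 290 / (59.4 + 290) ≈ 49.302 days.
Remaining = 700 × (1/2)^(90/49.302) = 700 × (1/2)^1.8255 ≈ 197.5 μCi.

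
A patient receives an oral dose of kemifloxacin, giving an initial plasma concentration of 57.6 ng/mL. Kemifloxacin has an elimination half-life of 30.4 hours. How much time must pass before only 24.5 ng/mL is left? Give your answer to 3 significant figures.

Fraction remaining = 24.5/57.6 ≈ 0.42535.
n = log₂(57.6/24.5) = ln(2.351)/ln 2 ≈ 1.2333 half-lives.
t = n × t½ = 1.2333 × 30.4 ≈ 37.492 hours.

37.5 hours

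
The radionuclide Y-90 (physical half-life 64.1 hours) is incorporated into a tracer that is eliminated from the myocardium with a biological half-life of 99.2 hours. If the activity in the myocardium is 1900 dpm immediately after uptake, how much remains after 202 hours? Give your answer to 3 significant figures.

1/t_eff = 1/t_phys + 1/t_biol = 1/64.1 + 1/99.2 = 0.025681 per hour.
t_eff = 64.1 × 99.2 / (64.1 + 99.2) ≈ 38.939 hours.
Remaining = 1900 × (1/2)^(202/38.939) = 1900 × (1/2)^5.1876 ≈ 52.135 dpm.

52.1 dpm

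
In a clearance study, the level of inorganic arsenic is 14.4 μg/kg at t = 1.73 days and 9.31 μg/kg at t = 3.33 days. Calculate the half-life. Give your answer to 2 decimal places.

Over Δt = 3.33 − 1.73 = 1.6 days, the level fell by a factor of 14.4/9.31 ≈ 1.5467.
n = log₂(1.5467) ≈ 0.62922 half-lives, so t½ = 1.6/0.62922 ≈ 2.5428 days.

2.54 days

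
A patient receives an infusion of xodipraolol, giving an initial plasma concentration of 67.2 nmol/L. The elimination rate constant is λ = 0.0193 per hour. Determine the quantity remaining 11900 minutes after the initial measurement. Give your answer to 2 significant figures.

t½ = ln 2 / λ = 0.69315 / 0.0193 ≈ 35.914 hours.
Convert the elapsed time: 11900 minutes = 198.333 hours.
Number of half-lives: n = 198.333/35.914 ≈ 5.5224.
Remaining = 67.2 × (1/2)^5.5224 = 67.2 × 0.021757 ≈ 1.4621 nmol/L.

1.5 nmol/L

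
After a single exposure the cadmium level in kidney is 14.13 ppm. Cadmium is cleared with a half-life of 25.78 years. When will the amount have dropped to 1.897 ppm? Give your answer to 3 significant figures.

74.7 years

Fraction remaining = 1.897/14.13 ≈ 0.13425.
n = log₂(14.13/1.897) = ln(7.4486)/ln 2 ≈ 2.897 half-lives.
t = n × t½ = 2.897 × 25.78 ≈ 74.684 years.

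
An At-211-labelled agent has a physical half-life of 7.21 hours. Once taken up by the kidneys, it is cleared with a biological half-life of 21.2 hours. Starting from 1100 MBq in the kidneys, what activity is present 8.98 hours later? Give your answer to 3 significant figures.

346 MBq

1/t_eff = 1/t_phys + 1/t_biol = 1/7.21 + 1/21.2 = 0.18587 per hour.
t_eff = 7.21 × 21.2 / (7.21 + 21.2) ≈ 5.3802 hours.
Remaining = 1100 × (1/2)^(8.98/5.3802) = 1100 × (1/2)^1.6691 ≈ 345.9 MBq.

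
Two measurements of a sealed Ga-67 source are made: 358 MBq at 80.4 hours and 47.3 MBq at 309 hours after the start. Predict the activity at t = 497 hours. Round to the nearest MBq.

Over Δt = 309 − 80.4 = 228.6 hours, the level fell by a factor of 358/47.3 ≈ 7.5687.
n = log₂(7.5687) ≈ 2.92 half-lives, so t½ = 228.6/2.92 ≈ 78.286 hours.
From t = 309 to t = 497: 47.3 × (1/2)^((497−309)/78.286) ≈ 8.9527 MBq.

9 MBq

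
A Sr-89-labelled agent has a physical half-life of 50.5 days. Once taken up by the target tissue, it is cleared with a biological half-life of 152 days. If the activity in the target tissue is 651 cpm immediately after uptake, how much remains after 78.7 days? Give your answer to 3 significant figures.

1/t_eff = 1/t_phys + 1/t_biol = 1/50.5 + 1/152 = 0.026381 per day.
t_eff = 50.5 × 152 / (50.5 + 152) ≈ 37.906 days.
Remaining = 651 × (1/2)^(78.7/37.906) = 651 × (1/2)^2.0762 ≈ 154.38 cpm.

154 cpm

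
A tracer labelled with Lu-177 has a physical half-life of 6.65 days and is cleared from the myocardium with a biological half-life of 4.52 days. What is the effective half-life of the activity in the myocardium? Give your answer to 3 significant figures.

2.69 days

1/t_eff = 1/t_phys + 1/t_biol = 1/6.65 + 1/4.52 = 0.37161 per day.
t_eff = 6.65 × 4.52 / (6.65 + 4.52) ≈ 2.691 days.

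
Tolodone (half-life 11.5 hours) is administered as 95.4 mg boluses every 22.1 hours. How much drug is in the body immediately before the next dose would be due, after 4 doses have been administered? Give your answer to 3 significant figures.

The 4 doses were given 88.4, 66.3, 44.2, 22.1 hours ago.
Total = 95.4·(1/2)^(88.4/11.5) + 95.4·(1/2)^(66.3/11.5) + 95.4·(1/2)^(44.2/11.5) + 95.4·(1/2)^(22.1/11.5)
      = 0.46296 + 1.7541 + 6.6458 + 25.18 ≈ 34.042 mg.

34.0 mg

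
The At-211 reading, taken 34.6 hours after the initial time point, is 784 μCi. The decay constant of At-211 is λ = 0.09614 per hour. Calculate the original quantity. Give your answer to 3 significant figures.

t½ = ln 2 / λ = 0.69315 / 0.09614 ≈ 7.2098 hours.
Number of half-lives elapsed: n = 34.6/7.2098 ≈ 4.799.
A₀ = A × 2^n = 784 × 2^4.799 = 784 × 27.839 ≈ 21826 μCi.

21800 μCi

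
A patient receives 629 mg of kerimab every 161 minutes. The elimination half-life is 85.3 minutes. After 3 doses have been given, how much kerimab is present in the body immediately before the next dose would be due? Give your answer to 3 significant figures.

228 mg

The 3 doses were given 483, 322, 161 minutes ago.
Total = 629·(1/2)^(483/85.3) + 629·(1/2)^(322/85.3) + 629·(1/2)^(161/85.3)
      = 12.42 + 45.95 + 170.01 ≈ 228.38 mg.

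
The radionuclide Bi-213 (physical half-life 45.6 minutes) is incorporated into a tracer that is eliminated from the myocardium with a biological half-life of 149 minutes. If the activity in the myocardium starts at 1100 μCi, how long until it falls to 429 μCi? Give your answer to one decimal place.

1/t_eff = 1/t_phys + 1/t_biol = 1/45.6 + 1/149 = 0.028641 per minute.
t_eff = 45.6 × 149 / (45.6 + 149) ≈ 34.915 minutes.
n = log₂(1100/429) ≈ 1.3585; t = 1.3585 × 34.915 ≈ 47.43 minutes.

47.4 minutes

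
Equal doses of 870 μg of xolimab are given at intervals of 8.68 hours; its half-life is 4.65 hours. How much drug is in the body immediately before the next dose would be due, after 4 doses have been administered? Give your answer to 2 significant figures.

330 μg

The 4 doses were given 34.72, 26.04, 17.36, 8.68 hours ago.
Total = 870·(1/2)^(34.72/4.65) + 870·(1/2)^(26.04/4.65) + 870·(1/2)^(17.36/4.65) + 870·(1/2)^(8.68/4.65)
      = 4.9185 + 17.937 + 65.414 + 238.56 ≈ 326.83 μg.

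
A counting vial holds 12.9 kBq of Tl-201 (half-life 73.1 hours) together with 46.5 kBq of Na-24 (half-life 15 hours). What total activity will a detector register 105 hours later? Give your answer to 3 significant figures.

5.13 kBq

Tl-201: 12.9 × (1/2)^(105/73.1) = 12.9 × (1/2)^1.4364 ≈ 4.7664 kBq.
Na-24: 46.5 × (1/2)^(105/15) = 46.5 × (1/2)^7 ≈ 0.36328 kBq.
Total = 4.7664 + 0.36328 ≈ 5.1297 kBq.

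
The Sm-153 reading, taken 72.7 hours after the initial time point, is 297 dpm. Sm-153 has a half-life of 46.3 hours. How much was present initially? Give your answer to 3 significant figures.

Number of half-lives elapsed: n = 72.7/46.3 ≈ 1.5702.
A₀ = A × 2^n = 297 × 2^1.5702 = 297 × 2.9694 ≈ 881.93 dpm.

882 dpm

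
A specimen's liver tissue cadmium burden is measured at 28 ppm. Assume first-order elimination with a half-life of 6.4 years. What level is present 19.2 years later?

Elapsed time is 3 half-lives (19.2/6.4).
Each half-life halves the amount: 28 × (1/2)^3 = 28/8 = 3.5 ppm.

3.5 ppm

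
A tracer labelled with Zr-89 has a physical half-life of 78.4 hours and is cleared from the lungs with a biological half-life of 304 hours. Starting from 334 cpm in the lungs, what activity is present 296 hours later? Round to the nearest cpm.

1/t_eff = 1/t_phys + 1/t_biol = 1/78.4 + 1/304 = 0.016045 per hour.
t_eff = 78.4 × 304 / (78.4 + 304) ≈ 62.326 hours.
Remaining = 334 × (1/2)^(296/62.326) = 334 × (1/2)^4.7492 ≈ 12.419 cpm.

12 cpm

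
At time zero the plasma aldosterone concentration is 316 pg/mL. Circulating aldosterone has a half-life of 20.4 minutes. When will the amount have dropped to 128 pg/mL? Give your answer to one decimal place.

Fraction remaining = 128/316 ≈ 0.40506.
n = log₂(316/128) = ln(2.4688)/ln 2 ≈ 1.3038 half-lives.
t = n × t½ = 1.3038 × 20.4 ≈ 26.597 minutes.

26.6 minutes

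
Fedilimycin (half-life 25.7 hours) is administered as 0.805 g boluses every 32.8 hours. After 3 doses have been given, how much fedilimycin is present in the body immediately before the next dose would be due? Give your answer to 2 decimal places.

0.53 g

The 3 doses were given 98.4, 65.6, 32.8 hours ago.
Total = 0.805·(1/2)^(98.4/25.7) + 0.805·(1/2)^(65.6/25.7) + 0.805·(1/2)^(32.8/25.7)
      = 0.056652 + 0.13722 + 0.33235 ≈ 0.52622 g.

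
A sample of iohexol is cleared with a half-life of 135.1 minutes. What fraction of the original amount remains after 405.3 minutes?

n = 405.3/135.1 ≈ 3 half-lives.
Fraction remaining = (1/2)^3 ≈ 0.125.

0.125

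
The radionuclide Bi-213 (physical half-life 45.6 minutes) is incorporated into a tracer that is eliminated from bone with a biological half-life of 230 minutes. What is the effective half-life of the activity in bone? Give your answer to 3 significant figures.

38.1 minutes

1/t_eff = 1/t_phys + 1/t_biol = 1/45.6 + 1/230 = 0.026278 per minute.
t_eff = 45.6 × 230 / (45.6 + 230) ≈ 38.055 minutes.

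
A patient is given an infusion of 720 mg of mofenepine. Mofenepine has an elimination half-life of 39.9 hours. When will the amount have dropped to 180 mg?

79.8 hours

180/720 = 1/4, so 2 half-lives have elapsed.
t = 2 × 39.9 = 79.8 hours.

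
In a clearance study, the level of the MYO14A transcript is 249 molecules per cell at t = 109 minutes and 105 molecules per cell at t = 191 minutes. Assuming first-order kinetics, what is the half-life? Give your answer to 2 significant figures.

66 minutes

Over Δt = 191 − 109 = 82 minutes, the level fell by a factor of 249/105 ≈ 2.3714.
n = log₂(2.3714) ≈ 1.2458 half-lives, so t½ = 82/1.2458 ≈ 65.823 minutes.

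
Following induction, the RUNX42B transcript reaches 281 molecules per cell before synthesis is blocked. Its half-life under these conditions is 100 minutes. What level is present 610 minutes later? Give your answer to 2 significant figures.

4.1 molecules per cell

Number of half-lives: n = 610/100 ≈ 6.1.
Remaining = 281 × (1/2)^6.1 = 281 × 0.014579 ≈ 4.0966 molecules per cell.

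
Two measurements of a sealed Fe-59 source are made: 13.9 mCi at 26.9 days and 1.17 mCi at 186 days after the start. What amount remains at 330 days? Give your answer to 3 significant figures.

Over Δt = 186 − 26.9 = 159.1 days, the level fell by a factor of 13.9/1.17 ≈ 11.88.
n = log₂(11.88) ≈ 3.5705 half-lives, so t½ = 159.1/3.5705 ≈ 44.56 days.
From t = 186 to t = 330: 1.17 × (1/2)^((330−186)/44.56) ≈ 0.12456 mCi.

0.125 mCi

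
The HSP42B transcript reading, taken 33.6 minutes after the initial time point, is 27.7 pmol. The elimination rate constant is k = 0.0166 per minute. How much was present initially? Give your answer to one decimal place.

t½ = ln 2 / k = 0.69315 / 0.0166 ≈ 41.756 minutes.
Number of half-lives elapsed: n = 33.6/41.756 ≈ 0.80468.
A₀ = A × 2^n = 27.7 × 2^0.80468 = 27.7 × 1.7468 ≈ 48.385 pmol.

48.4 pmol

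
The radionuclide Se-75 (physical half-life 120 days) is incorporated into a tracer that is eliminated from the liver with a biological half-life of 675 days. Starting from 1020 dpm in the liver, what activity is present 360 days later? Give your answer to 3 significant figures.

88.1 dpm

1/t_eff = 1/t_phys + 1/t_biol = 1/120 + 1/675 = 0.0098148 per day.
t_eff = 120 × 675 / (120 + 675) ≈ 101.89 days.
Remaining = 1020 × (1/2)^(360/101.89) = 1020 × (1/2)^3.5333 ≈ 88.097 dpm.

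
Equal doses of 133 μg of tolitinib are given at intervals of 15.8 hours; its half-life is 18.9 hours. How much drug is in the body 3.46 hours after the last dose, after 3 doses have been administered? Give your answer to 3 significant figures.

The 3 doses were given 35.06, 19.26, 3.46 hours ago.
Total = 133·(1/2)^(35.06/18.9) + 133·(1/2)^(19.26/18.9) + 133·(1/2)^(3.46/18.9)
      = 36.765 + 65.628 + 117.15 ≈ 219.54 μg.

220 μg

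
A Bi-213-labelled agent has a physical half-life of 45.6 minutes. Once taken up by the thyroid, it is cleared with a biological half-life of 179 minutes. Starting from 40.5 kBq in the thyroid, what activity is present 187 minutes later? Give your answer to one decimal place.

1.1 kBq

1/t_eff = 1/t_phys + 1/t_biol = 1/45.6 + 1/179 = 0.027516 per minute.
t_eff = 45.6 × 179 / (45.6 + 179) ≈ 36.342 minutes.
Remaining = 40.5 × (1/2)^(187/36.342) = 40.5 × (1/2)^5.1456 ≈ 1.1442 kBq.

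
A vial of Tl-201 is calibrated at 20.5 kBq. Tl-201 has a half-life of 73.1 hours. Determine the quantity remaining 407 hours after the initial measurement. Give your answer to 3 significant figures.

Number of half-lives: n = 407/73.1 ≈ 5.5677.
Remaining = 20.5 × (1/2)^5.5677 = 20.5 × 0.021084 ≈ 0.43222 kBq.

0.432 kBq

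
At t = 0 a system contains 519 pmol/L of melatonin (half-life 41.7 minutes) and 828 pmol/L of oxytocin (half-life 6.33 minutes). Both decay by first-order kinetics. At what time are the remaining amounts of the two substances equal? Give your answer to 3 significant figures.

5.03 minutes

Set 519·(1/2)^(t/41.7) = 828·(1/2)^(t/6.33).
Taking log₂: log₂(519/828) = t·(1/41.7 − 1/6.33).
log₂(0.62681) = -0.6739; 1/41.7 − 1/6.33 = -0.134.
t = -0.6739 / -0.134 ≈ 5.0292 minutes.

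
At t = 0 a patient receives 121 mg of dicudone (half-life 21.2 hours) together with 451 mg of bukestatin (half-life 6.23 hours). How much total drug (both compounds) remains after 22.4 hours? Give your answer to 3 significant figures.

95.5 mg

dicudone: 121 × (1/2)^(22.4/21.2) = 121 × (1/2)^1.0566 ≈ 58.172 mg.
bukestatin: 451 × (1/2)^(22.4/6.23) = 451 × (1/2)^3.5955 ≈ 37.31 mg.
Total = 58.172 + 37.31 ≈ 95.482 mg.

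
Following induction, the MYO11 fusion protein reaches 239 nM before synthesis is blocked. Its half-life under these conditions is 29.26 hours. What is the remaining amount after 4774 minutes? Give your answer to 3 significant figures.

36.3 nM

Convert the elapsed time: 4774 minutes = 79.5667 hours.
Number of half-lives: n = 79.5667/29.26 ≈ 2.7193.
Remaining = 239 × (1/2)^2.7193 = 239 × 0.15185 ≈ 36.292 nM.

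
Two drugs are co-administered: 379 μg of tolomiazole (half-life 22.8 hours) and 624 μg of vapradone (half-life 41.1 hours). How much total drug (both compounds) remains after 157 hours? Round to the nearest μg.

tolomiazole: 379 × (1/2)^(157/22.8) = 379 × (1/2)^6.886 ≈ 3.2045 μg.
vapradone: 624 × (1/2)^(157/41.1) = 624 × (1/2)^3.82 ≈ 44.184 μg.
Total = 3.2045 + 44.184 ≈ 47.388 μg.

47 μg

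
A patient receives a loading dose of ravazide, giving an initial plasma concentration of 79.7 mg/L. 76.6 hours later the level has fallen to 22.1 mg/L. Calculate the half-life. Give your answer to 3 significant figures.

41.4 hours

A/A₀ = 22.1/79.7 ≈ 0.27729.
n = log₂(3.6063) ≈ 1.8505 half-lives elapsed in 76.6 hours.
t½ = 76.6/1.8505 ≈ 41.393 hours.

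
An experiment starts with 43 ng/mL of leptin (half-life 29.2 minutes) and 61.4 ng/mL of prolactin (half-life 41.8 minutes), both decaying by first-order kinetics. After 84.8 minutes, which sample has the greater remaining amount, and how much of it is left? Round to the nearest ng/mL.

leptin: 43 × (1/2)^2.9041 ≈ 5.7444 ng/mL.
prolactin: 61.4 × (1/2)^2.0287 ≈ 15.048 ng/mL.
Prolactin has more remaining, at ≈ 15.048 ng/mL.

prolactin, 15 ng/mL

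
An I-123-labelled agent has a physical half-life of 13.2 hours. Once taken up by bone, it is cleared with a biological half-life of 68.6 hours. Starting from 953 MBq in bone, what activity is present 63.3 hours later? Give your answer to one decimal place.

18.1 MBq

1/t_eff = 1/t_phys + 1/t_biol = 1/13.2 + 1/68.6 = 0.090335 per hour.
t_eff = 13.2 × 68.6 / (13.2 + 68.6) ≈ 11.07 hours.
Remaining = 953 × (1/2)^(63.3/11.07) = 953 × (1/2)^5.7182 ≈ 18.103 MBq.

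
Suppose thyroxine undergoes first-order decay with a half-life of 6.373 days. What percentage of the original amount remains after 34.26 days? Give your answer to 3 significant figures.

2.41%

n = 34.26/6.373 ≈ 5.3758 half-lives.
Fraction remaining = (1/2)^5.3758 ≈ 0.024084, i.e. 2.4084%.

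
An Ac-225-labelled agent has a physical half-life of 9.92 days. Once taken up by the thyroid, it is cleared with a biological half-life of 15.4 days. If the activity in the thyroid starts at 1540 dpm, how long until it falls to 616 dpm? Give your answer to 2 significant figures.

1/t_eff = 1/t_phys + 1/t_biol = 1/9.92 + 1/15.4 = 0.16574 per day.
t_eff = 9.92 × 15.4 / (9.92 + 15.4) ≈ 6.0335 days.
n = log₂(1540/616) ≈ 1.3219; t = 1.3219 × 6.0335 ≈ 7.9758 days.

8.0 days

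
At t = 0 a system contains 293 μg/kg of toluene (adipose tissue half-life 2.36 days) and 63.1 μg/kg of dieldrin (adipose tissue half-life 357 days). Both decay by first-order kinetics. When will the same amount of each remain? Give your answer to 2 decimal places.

Set 293·(1/2)^(t/2.36) = 63.1·(1/2)^(t/357).
Taking log₂: log₂(293/63.1) = t·(1/2.36 − 1/357).
log₂(4.6434) = 2.2152; 1/2.36 − 1/357 = 0.42093.
t = 2.2152 / 0.42093 ≈ 5.2626 days.

5.26 days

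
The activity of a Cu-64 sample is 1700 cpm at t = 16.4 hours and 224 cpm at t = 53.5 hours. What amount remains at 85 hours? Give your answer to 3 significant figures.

40.1 cpm

Over Δt = 53.5 − 16.4 = 37.1 hours, the level fell by a factor of 1700/224 ≈ 7.5893.
n = log₂(7.5893) ≈ 2.924 half-lives, so t½ = 37.1/2.924 ≈ 12.688 hours.
From t = 53.5 to t = 85: 224 × (1/2)^((85−53.5)/12.688) ≈ 40.078 cpm.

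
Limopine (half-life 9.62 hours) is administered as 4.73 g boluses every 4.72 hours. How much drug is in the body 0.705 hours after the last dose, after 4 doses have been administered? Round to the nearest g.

The 4 doses were given 14.865, 10.145, 5.425, 0.705 hours ago.
Total = 4.73·(1/2)^(14.865/9.62) + 4.73·(1/2)^(10.145/9.62) + 4.73·(1/2)^(5.425/9.62) + 4.73·(1/2)^(0.705/9.62)
      = 1.6207 + 2.2772 + 3.1996 + 4.4957 ≈ 11.593 g.

12 g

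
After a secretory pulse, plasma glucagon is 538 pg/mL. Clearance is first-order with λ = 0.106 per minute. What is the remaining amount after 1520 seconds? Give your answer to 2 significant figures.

t½ = ln 2 / λ = 0.69315 / 0.106 ≈ 6.5391 minutes.
Convert the elapsed time: 1520 seconds = 25.3333 minutes.
Number of half-lives: n = 25.3333/6.5391 ≈ 3.8741.
Remaining = 538 × (1/2)^3.8741 = 538 × 0.068198 ≈ 36.691 pg/mL.

37 pg/mL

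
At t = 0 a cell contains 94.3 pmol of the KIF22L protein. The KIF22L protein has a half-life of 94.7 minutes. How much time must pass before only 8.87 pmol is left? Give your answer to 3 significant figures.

Fraction remaining = 8.87/94.3 ≈ 0.094062.
n = log₂(94.3/8.87) = ln(10.631)/ln 2 ≈ 3.4103 half-lives.
t = n × t½ = 3.4103 × 94.7 ≈ 322.95 minutes.

323 minutes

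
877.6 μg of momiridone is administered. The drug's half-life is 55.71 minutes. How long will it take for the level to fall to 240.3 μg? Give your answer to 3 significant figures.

Fraction remaining = 240.3/877.6 ≈ 0.27381.
n = log₂(877.6/240.3) = ln(3.6521)/ln 2 ≈ 1.8687 half-lives.
t = n × t½ = 1.8687 × 55.71 ≈ 104.11 minutes.

104 minutes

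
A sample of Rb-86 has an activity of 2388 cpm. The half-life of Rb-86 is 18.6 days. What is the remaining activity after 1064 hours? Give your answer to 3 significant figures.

458 cpm

Convert the elapsed time: 1064 hours = 44.3333 days.
Number of half-lives: n = 44.3333/18.6 ≈ 2.3835.
Remaining = 2388 × (1/2)^2.3835 = 2388 × 0.19164 ≈ 457.64 cpm.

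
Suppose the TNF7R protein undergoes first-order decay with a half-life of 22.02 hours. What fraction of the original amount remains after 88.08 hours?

n = 88.08/22.02 ≈ 4 half-lives.
Fraction remaining = (1/2)^4 ≈ 0.0625.

0.0625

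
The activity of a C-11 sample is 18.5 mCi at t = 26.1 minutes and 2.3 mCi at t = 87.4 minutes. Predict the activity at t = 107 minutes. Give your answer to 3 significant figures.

Over Δt = 87.4 − 26.1 = 61.3 minutes, the level fell by a factor of 18.5/2.3 ≈ 8.0435.
n = log₂(8.0435) ≈ 3.0078 half-lives, so t½ = 61.3/3.0078 ≈ 20.38 minutes.
From t = 87.4 to t = 107: 2.3 × (1/2)^((107−87.4)/20.38) ≈ 1.1809 mCi.

1.18 mCi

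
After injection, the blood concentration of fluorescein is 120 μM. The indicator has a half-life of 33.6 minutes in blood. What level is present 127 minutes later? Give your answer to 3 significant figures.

Number of half-lives: n = 127/33.6 ≈ 3.7798.
Remaining = 120 × (1/2)^3.7798 = 120 × 0.072808 ≈ 8.7369 μM.

8.74 μM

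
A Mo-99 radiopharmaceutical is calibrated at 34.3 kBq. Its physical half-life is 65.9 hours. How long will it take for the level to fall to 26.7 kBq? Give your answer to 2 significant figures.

24 hours

Fraction remaining = 26.7/34.3 ≈ 0.77843.
n = log₂(34.3/26.7) = ln(1.2846)/ln 2 ≈ 0.36137 half-lives.
t = n × t½ = 0.36137 × 65.9 ≈ 23.814 hours.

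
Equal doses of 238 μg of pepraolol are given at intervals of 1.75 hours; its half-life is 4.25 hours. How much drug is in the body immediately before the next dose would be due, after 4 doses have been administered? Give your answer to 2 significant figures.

490 μg

The 4 doses were given 7, 5.25, 3.5, 1.75 hours ago.
Total = 238·(1/2)^(7/4.25) + 238·(1/2)^(5.25/4.25) + 238·(1/2)^(3.5/4.25) + 238·(1/2)^(1.75/4.25)
      = 75.991 + 101.09 + 134.48 + 178.91 ≈ 490.47 μg.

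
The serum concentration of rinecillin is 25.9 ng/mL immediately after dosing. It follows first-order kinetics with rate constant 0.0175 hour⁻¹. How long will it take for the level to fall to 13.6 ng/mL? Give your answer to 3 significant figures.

36.8 hours

t½ = ln 2 / k = 0.69315 / 0.0175 ≈ 39.608 hours.
Fraction remaining = 13.6/25.9 ≈ 0.5251.
n = log₂(25.9/13.6) = ln(1.9044)/ln 2 ≈ 0.92935 half-lives.
t = n × t½ = 0.92935 × 39.608 ≈ 36.81 hours.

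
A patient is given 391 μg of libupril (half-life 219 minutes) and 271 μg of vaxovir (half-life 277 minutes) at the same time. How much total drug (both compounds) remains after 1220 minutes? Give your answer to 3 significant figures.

21.0 μg

libupril: 391 × (1/2)^(1220/219) = 391 × (1/2)^5.5708 ≈ 8.2263 μg.
vaxovir: 271 × (1/2)^(1220/277) = 271 × (1/2)^4.4043 ≈ 12.798 μg.
Total = 8.2263 + 12.798 ≈ 21.024 μg.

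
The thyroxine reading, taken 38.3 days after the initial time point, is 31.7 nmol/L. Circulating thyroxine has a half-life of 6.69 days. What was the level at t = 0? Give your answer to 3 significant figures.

1680 nmol/L

Number of half-lives elapsed: n = 38.3/6.69 ≈ 5.725.
A₀ = A × 2^n = 31.7 × 2^5.725 = 31.7 × 52.891 ≈ 1676.7 nmol/L.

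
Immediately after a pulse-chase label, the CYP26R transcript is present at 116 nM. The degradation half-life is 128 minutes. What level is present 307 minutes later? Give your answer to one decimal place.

Number of half-lives: n = 307/128 ≈ 2.3984.
Remaining = 116 × (1/2)^2.3984 = 116 × 0.18967 ≈ 22.002 nM.

22.0 nM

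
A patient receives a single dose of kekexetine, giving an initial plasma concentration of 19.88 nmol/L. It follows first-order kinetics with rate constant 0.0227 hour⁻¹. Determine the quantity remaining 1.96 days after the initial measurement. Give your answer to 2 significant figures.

6.8 nmol/L

t½ = ln 2 / k = 0.69315 / 0.0227 ≈ 30.535 hours.
Convert the elapsed time: 1.96 days = 47.04 hours.
Number of half-lives: n = 47.04/30.535 ≈ 1.5405.
Remaining = 19.88 × (1/2)^1.5405 = 19.88 × 0.34376 ≈ 6.834 nmol/L.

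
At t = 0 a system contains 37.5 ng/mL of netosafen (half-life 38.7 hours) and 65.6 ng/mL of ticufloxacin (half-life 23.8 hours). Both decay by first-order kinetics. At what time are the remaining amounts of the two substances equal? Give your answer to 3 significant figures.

49.9 hours

Set 37.5·(1/2)^(t/38.7) = 65.6·(1/2)^(t/23.8).
Taking log₂: log₂(37.5/65.6) = t·(1/38.7 − 1/23.8).
log₂(0.57165) = -0.80681; 1/38.7 − 1/23.8 = -0.016177.
t = -0.80681 / -0.016177 ≈ 49.874 hours.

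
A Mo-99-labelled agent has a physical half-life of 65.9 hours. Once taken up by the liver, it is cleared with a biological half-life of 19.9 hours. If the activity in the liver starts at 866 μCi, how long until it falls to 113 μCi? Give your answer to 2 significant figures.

1/t_eff = 1/t_phys + 1/t_biol = 1/65.9 + 1/19.9 = 0.065426 per hour.
t_eff = 65.9 × 19.9 / (65.9 + 19.9) ≈ 15.284 hours.
n = log₂(866/113) ≈ 2.938; t = 2.938 × 15.284 ≈ 44.907 hours.

45 hours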